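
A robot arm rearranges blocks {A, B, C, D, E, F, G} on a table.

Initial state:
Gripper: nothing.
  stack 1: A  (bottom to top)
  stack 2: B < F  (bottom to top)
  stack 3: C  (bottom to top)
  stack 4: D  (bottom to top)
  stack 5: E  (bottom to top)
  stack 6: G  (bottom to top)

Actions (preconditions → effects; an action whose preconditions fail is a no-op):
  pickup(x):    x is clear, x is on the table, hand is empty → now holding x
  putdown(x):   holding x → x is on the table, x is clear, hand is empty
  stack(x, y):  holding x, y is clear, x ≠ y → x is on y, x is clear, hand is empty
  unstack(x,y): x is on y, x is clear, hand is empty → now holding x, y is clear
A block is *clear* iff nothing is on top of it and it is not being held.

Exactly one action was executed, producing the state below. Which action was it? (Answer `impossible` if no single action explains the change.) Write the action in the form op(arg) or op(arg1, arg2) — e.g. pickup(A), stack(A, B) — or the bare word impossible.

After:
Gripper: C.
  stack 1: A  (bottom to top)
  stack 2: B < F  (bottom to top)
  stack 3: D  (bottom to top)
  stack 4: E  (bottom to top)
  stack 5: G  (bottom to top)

pickup(C)

target: towers=[A; B/F; D; E; G] holding=C
     unstack(F, B) → towers=[A; B; C; D; E; G] holding=F
         pickup(G) → towers=[A; B/F; C; D; E] holding=G
         pickup(D) → towers=[A; B/F; C; E; G] holding=D
         pickup(A) → towers=[B/F; C; D; E; G] holding=A
         pickup(E) → towers=[A; B/F; C; D; G] holding=E
         pickup(C) → towers=[A; B/F; D; E; G] holding=C  ← match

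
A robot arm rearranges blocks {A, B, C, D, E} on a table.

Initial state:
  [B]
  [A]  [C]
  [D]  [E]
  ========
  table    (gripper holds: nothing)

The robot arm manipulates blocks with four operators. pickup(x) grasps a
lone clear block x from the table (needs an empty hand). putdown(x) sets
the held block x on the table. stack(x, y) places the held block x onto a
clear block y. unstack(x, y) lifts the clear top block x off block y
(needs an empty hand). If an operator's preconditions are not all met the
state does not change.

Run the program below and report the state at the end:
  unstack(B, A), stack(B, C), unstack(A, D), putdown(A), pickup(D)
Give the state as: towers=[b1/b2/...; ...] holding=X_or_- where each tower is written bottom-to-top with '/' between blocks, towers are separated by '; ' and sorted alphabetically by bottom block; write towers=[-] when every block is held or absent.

towers=[A; E/C/B] holding=D

step 1 (unstack(B, A)): towers=[D/A; E/C] holding=B
step 2 (stack(B, C)): towers=[D/A; E/C/B] holding=-
step 3 (unstack(A, D)): towers=[D; E/C/B] holding=A
step 4 (putdown(A)): towers=[A; D; E/C/B] holding=-
step 5 (pickup(D)): towers=[A; E/C/B] holding=D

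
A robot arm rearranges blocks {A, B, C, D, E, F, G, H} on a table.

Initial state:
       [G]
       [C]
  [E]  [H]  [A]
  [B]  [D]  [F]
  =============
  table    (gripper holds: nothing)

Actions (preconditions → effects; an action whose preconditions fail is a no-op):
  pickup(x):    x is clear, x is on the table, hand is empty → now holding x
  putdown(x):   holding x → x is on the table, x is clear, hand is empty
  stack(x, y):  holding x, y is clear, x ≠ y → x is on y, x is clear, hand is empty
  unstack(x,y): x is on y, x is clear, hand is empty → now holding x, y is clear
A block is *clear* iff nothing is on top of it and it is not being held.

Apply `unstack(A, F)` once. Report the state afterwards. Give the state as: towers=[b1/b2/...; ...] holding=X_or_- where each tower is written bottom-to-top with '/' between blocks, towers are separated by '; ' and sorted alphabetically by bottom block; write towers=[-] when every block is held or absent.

before: towers=[B/E; D/H/C/G; F/A] holding=-
pre[unstack(A, F)]: on(A,F) ✓, clear(A) ✓, handempty ✓
all met → apply unstack(A, F)
after:  towers=[B/E; D/H/C/G; F] holding=A

towers=[B/E; D/H/C/G; F] holding=A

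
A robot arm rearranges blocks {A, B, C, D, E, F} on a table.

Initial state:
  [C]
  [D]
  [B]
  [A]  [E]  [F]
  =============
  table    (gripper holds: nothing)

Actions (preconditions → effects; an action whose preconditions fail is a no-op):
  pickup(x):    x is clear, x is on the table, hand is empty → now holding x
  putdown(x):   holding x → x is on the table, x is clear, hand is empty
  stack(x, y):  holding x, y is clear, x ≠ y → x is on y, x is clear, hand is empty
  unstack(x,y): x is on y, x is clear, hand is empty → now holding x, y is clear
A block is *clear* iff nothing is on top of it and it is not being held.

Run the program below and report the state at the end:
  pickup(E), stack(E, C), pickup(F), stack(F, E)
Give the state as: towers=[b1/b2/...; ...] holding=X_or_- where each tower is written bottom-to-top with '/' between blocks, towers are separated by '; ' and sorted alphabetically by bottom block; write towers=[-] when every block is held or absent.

towers=[A/B/D/C/E/F] holding=-

step 1 (pickup(E)): towers=[A/B/D/C; F] holding=E
step 2 (stack(E, C)): towers=[A/B/D/C/E; F] holding=-
step 3 (pickup(F)): towers=[A/B/D/C/E] holding=F
step 4 (stack(F, E)): towers=[A/B/D/C/E/F] holding=-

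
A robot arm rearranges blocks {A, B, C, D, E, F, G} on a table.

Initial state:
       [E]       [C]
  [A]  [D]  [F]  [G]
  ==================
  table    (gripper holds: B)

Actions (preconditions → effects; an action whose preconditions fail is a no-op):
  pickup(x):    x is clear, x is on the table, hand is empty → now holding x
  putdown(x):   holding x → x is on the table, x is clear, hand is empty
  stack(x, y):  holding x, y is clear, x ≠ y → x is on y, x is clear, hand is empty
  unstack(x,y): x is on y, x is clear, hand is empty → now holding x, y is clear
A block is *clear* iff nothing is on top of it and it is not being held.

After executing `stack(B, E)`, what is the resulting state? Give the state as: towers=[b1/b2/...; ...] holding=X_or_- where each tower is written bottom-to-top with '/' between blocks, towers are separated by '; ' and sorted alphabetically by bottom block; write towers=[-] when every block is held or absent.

towers=[A; D/E/B; F; G/C] holding=-

before: towers=[A; D/E; F; G/C] holding=B
pre[stack(B, E)]: holding(B) ✓, clear(E) ✓, B≠E ✓
all met → apply stack(B, E)
after:  towers=[A; D/E/B; F; G/C] holding=-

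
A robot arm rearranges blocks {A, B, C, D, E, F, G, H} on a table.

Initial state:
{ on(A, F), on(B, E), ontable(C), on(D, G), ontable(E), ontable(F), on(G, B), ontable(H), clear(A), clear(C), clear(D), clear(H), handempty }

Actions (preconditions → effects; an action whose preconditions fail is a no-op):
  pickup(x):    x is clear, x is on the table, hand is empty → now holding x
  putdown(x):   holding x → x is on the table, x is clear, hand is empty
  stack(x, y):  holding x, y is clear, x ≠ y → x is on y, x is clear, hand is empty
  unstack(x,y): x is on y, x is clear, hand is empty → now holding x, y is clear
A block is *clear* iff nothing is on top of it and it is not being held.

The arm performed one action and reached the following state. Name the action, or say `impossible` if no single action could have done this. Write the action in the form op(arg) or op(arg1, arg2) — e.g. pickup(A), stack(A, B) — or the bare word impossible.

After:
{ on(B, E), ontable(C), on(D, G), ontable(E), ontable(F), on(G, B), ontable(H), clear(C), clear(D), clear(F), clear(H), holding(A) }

unstack(A, F)

target: towers=[C; E/B/G/D; F; H] holding=A
     unstack(A, F) → towers=[C; E/B/G/D; F; H] holding=A  ← match
         pickup(H) → towers=[C; E/B/G/D; F/A] holding=H
     unstack(D, G) → towers=[C; E/B/G; F/A; H] holding=D
         pickup(C) → towers=[E/B/G/D; F/A; H] holding=C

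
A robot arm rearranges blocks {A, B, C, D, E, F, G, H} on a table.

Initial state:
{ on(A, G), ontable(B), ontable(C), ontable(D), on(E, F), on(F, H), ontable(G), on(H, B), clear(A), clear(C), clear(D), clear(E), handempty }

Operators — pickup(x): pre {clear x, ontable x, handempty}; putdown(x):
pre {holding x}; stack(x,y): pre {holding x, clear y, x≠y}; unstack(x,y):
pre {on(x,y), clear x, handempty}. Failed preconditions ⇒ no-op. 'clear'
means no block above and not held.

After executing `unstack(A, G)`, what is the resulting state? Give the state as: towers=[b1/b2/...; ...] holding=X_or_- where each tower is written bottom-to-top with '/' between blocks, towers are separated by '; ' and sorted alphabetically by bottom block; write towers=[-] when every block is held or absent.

before: towers=[B/H/F/E; C; D; G/A] holding=-
pre[unstack(A, G)]: on(A,G) ✓, clear(A) ✓, handempty ✓
all met → apply unstack(A, G)
after:  towers=[B/H/F/E; C; D; G] holding=A

towers=[B/H/F/E; C; D; G] holding=A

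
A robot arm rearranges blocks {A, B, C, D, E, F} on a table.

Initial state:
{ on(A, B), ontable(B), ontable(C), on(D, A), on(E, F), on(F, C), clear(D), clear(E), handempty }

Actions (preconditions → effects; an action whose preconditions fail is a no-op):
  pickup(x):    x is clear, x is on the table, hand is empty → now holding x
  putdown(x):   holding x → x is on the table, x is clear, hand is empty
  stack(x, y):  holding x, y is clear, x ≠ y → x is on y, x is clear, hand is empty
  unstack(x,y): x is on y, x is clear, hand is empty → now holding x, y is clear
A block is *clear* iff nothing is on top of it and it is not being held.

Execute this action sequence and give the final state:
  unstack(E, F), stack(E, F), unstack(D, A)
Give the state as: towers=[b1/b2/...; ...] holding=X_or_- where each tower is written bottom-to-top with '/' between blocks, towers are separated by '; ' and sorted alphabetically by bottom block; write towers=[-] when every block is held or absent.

step 1 (unstack(E, F)): towers=[B/A/D; C/F] holding=E
step 2 (stack(E, F)): towers=[B/A/D; C/F/E] holding=-
step 3 (unstack(D, A)): towers=[B/A; C/F/E] holding=D

towers=[B/A; C/F/E] holding=D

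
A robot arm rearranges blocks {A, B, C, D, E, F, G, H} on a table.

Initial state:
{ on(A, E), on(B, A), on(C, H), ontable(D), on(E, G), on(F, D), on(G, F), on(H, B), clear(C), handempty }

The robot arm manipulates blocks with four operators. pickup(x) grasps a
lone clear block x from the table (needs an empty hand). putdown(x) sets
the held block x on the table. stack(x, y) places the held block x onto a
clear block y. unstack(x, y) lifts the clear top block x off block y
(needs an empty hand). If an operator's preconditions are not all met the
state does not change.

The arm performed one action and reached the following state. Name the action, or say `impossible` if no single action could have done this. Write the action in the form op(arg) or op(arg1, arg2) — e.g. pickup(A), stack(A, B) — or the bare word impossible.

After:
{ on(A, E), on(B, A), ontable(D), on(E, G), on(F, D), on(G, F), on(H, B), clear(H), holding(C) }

unstack(C, H)

target: towers=[D/F/G/E/A/B/H] holding=C
     unstack(C, H) → towers=[D/F/G/E/A/B/H] holding=C  ← match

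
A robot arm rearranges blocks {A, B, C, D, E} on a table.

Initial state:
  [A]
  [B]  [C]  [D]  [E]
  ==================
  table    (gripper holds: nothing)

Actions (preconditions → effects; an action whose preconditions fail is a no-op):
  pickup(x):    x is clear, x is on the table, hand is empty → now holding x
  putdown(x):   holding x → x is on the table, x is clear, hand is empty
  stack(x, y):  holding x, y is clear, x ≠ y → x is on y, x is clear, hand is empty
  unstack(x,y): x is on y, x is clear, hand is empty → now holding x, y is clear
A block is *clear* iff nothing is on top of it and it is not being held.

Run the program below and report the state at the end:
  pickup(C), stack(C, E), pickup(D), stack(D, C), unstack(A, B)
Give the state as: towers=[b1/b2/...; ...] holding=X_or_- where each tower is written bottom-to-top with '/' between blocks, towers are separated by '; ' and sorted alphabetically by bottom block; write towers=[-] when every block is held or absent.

step 1 (pickup(C)): towers=[B/A; D; E] holding=C
step 2 (stack(C, E)): towers=[B/A; D; E/C] holding=-
step 3 (pickup(D)): towers=[B/A; E/C] holding=D
step 4 (stack(D, C)): towers=[B/A; E/C/D] holding=-
step 5 (unstack(A, B)): towers=[B; E/C/D] holding=A

towers=[B; E/C/D] holding=A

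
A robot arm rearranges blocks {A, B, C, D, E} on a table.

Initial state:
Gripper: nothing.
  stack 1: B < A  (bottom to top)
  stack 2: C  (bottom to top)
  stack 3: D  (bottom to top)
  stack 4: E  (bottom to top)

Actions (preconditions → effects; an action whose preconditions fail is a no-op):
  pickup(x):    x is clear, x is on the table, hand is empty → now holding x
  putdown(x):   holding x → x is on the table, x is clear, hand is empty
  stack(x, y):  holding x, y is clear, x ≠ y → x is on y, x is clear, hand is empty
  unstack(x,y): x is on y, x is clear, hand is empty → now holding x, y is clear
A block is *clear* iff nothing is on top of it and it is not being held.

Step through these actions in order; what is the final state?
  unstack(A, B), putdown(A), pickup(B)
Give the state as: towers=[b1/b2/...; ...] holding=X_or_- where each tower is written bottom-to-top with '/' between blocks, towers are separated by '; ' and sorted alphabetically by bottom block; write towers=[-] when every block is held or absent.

towers=[A; C; D; E] holding=B

step 1 (unstack(A, B)): towers=[B; C; D; E] holding=A
step 2 (putdown(A)): towers=[A; B; C; D; E] holding=-
step 3 (pickup(B)): towers=[A; C; D; E] holding=B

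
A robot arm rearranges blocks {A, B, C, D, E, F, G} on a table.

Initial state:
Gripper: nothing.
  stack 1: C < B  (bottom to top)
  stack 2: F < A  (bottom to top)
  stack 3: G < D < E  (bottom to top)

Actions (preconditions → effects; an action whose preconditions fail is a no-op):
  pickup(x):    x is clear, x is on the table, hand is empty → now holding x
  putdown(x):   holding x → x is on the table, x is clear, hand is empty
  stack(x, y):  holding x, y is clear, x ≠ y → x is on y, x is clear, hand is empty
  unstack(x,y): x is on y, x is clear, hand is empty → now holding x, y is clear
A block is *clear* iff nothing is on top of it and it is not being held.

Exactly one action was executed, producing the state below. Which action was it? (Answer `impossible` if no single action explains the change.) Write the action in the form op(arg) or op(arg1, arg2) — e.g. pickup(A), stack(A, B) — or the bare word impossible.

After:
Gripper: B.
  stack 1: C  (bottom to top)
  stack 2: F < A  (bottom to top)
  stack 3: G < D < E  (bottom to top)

target: towers=[C; F/A; G/D/E] holding=B
     unstack(B, C) → towers=[C; F/A; G/D/E] holding=B  ← match
     unstack(A, F) → towers=[C/B; F; G/D/E] holding=A
     unstack(E, D) → towers=[C/B; F/A; G/D] holding=E

unstack(B, C)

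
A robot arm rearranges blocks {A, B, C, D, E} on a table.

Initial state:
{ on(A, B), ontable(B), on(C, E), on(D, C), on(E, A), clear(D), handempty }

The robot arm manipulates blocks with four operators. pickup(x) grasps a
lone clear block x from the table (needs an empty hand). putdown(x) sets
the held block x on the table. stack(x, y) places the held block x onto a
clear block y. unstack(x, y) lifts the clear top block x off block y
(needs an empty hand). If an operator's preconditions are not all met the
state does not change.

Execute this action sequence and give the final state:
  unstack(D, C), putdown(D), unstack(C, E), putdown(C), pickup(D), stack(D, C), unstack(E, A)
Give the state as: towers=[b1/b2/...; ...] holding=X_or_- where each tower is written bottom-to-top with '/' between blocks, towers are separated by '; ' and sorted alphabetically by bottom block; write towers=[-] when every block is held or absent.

towers=[B/A; C/D] holding=E

step 1 (unstack(D, C)): towers=[B/A/E/C] holding=D
step 2 (putdown(D)): towers=[B/A/E/C; D] holding=-
step 3 (unstack(C, E)): towers=[B/A/E; D] holding=C
step 4 (putdown(C)): towers=[B/A/E; C; D] holding=-
step 5 (pickup(D)): towers=[B/A/E; C] holding=D
step 6 (stack(D, C)): towers=[B/A/E; C/D] holding=-
step 7 (unstack(E, A)): towers=[B/A; C/D] holding=E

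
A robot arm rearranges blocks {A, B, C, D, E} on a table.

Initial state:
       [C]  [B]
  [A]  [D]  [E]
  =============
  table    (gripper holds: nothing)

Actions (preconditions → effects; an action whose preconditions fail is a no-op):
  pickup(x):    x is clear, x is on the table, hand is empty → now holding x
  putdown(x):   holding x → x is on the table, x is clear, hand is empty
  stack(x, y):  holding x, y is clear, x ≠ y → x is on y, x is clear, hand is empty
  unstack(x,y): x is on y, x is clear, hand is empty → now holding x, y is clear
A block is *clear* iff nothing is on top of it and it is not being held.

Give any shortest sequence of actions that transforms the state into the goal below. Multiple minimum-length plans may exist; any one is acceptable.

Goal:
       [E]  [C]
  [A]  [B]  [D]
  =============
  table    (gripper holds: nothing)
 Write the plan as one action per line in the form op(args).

unstack(B, E)
putdown(B)
pickup(E)
stack(E, B)

step 1 (unstack(B, E)): towers=[A; D/C; E] holding=B
step 2 (putdown(B)): towers=[A; B; D/C; E] holding=-
step 3 (pickup(E)): towers=[A; B; D/C] holding=E
step 4 (stack(E, B)): towers=[A; B/E; D/C] holding=-
goal check: towers=[A; B/E; D/C] holding=- — reached (length 4, optimal by BFS)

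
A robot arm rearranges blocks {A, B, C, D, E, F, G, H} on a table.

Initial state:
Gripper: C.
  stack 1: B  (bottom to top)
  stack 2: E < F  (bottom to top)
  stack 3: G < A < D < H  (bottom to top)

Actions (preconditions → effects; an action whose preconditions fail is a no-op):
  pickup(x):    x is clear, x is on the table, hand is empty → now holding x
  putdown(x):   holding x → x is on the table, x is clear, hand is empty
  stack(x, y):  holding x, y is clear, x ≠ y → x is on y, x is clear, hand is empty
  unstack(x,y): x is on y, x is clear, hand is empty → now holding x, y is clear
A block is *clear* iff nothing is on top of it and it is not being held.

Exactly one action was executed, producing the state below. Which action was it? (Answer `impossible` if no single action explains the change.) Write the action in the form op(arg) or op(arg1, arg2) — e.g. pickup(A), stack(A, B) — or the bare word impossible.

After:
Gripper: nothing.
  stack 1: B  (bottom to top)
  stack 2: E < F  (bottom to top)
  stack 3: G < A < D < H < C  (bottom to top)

target: towers=[B; E/F; G/A/D/H/C] holding=-
        putdown(C) → towers=[B; C; E/F; G/A/D/H] holding=-
       stack(C, H) → towers=[B; E/F; G/A/D/H/C] holding=-  ← match
       stack(C, B) → towers=[B/C; E/F; G/A/D/H] holding=-
       stack(C, F) → towers=[B; E/F/C; G/A/D/H] holding=-

stack(C, H)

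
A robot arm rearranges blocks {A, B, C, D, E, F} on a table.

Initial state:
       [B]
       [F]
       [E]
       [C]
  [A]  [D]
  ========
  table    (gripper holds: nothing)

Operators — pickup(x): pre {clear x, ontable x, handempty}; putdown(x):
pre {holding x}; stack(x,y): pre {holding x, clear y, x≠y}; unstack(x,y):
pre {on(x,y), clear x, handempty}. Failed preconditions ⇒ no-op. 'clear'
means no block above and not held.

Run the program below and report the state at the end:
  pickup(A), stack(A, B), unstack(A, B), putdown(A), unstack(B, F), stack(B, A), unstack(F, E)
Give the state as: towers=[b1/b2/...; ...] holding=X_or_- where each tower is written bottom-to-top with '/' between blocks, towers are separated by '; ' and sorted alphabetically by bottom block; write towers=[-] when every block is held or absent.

step 1 (pickup(A)): towers=[D/C/E/F/B] holding=A
step 2 (stack(A, B)): towers=[D/C/E/F/B/A] holding=-
step 3 (unstack(A, B)): towers=[D/C/E/F/B] holding=A
step 4 (putdown(A)): towers=[A; D/C/E/F/B] holding=-
step 5 (unstack(B, F)): towers=[A; D/C/E/F] holding=B
step 6 (stack(B, A)): towers=[A/B; D/C/E/F] holding=-
step 7 (unstack(F, E)): towers=[A/B; D/C/E] holding=F

towers=[A/B; D/C/E] holding=F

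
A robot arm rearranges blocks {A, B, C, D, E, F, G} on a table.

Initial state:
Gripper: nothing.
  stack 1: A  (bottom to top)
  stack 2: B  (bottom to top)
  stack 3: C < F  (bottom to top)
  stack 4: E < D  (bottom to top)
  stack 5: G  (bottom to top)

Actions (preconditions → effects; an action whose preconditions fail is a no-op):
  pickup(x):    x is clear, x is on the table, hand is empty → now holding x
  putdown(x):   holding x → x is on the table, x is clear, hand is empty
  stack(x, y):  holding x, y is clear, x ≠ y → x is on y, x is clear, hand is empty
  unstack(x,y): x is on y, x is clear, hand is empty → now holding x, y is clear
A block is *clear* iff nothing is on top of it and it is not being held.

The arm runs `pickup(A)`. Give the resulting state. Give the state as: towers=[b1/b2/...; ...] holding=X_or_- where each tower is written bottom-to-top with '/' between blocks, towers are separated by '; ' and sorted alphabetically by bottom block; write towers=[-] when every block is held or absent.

before: towers=[A; B; C/F; E/D; G] holding=-
pre[pickup(A)]: clear(A) ✓, ontable(A) ✓, handempty ✓
all met → apply pickup(A)
after:  towers=[B; C/F; E/D; G] holding=A

towers=[B; C/F; E/D; G] holding=A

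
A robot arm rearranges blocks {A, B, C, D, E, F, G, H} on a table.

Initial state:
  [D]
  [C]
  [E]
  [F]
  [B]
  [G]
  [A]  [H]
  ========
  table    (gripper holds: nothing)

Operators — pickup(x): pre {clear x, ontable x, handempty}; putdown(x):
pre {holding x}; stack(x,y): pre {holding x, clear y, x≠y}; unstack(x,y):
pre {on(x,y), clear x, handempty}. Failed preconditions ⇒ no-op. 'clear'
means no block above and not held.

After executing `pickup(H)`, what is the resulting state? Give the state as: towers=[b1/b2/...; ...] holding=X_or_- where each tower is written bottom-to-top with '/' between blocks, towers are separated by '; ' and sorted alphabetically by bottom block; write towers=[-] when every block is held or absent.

before: towers=[A/G/B/F/E/C/D; H] holding=-
pre[pickup(H)]: clear(H) yes, ontable(H) yes, handempty yes
all met → apply pickup(H)
after:  towers=[A/G/B/F/E/C/D] holding=H

towers=[A/G/B/F/E/C/D] holding=H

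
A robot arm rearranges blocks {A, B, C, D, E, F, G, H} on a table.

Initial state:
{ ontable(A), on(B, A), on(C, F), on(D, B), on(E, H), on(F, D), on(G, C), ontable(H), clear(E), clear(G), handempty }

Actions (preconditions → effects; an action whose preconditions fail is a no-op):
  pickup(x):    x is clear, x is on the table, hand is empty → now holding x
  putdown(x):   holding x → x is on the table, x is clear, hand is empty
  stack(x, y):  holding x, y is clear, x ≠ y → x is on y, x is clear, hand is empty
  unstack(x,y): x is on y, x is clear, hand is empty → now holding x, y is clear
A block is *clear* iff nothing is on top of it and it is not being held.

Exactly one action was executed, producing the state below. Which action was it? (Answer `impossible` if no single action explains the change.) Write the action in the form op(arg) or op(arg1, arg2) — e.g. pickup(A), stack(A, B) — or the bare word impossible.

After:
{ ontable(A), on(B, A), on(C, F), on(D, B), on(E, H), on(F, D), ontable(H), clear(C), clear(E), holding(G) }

unstack(G, C)

target: towers=[A/B/D/F/C; H/E] holding=G
     unstack(G, C) → towers=[A/B/D/F/C; H/E] holding=G  ← match
     unstack(E, H) → towers=[A/B/D/F/C/G; H] holding=E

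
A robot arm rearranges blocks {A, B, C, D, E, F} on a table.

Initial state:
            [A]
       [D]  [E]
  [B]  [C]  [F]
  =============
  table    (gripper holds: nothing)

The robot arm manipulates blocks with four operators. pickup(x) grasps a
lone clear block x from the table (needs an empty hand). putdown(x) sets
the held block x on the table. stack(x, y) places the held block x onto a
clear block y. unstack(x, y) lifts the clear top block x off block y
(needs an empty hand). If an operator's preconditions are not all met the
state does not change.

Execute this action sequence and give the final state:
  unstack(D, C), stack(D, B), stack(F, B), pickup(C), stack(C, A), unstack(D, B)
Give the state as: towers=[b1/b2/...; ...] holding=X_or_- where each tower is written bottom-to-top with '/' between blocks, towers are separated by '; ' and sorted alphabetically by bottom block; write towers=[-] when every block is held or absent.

step 1 (unstack(D, C)): towers=[B; C; F/E/A] holding=D
step 2 (stack(D, B)): towers=[B/D; C; F/E/A] holding=-
step 3 (stack(F, B)) [no-op]: towers=[B/D; C; F/E/A] holding=-
step 4 (pickup(C)): towers=[B/D; F/E/A] holding=C
step 5 (stack(C, A)): towers=[B/D; F/E/A/C] holding=-
step 6 (unstack(D, B)): towers=[B; F/E/A/C] holding=D

towers=[B; F/E/A/C] holding=D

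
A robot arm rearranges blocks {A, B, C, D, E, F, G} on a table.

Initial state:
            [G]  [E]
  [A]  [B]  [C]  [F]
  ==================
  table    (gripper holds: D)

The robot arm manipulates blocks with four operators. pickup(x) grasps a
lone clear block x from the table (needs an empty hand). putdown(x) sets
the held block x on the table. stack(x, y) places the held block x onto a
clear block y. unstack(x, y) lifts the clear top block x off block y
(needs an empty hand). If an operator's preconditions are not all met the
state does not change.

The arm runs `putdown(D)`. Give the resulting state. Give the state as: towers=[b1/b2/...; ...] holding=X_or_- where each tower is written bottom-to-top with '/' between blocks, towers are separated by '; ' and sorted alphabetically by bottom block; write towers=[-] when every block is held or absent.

before: towers=[A; B; C/G; F/E] holding=D
pre[putdown(D)]: holding(D) ✓
all met → apply putdown(D)
after:  towers=[A; B; C/G; D; F/E] holding=-

towers=[A; B; C/G; D; F/E] holding=-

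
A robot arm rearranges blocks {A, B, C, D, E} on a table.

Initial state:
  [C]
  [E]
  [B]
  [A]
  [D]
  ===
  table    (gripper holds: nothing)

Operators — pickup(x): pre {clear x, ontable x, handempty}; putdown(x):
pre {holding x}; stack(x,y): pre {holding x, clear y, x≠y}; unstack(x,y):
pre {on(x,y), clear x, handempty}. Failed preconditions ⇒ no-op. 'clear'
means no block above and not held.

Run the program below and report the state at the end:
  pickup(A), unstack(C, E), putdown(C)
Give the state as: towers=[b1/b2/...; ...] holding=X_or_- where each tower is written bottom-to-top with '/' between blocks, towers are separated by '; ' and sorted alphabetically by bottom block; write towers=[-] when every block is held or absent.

step 1 (pickup(A)) [no-op]: towers=[D/A/B/E/C] holding=-
step 2 (unstack(C, E)): towers=[D/A/B/E] holding=C
step 3 (putdown(C)): towers=[C; D/A/B/E] holding=-

towers=[C; D/A/B/E] holding=-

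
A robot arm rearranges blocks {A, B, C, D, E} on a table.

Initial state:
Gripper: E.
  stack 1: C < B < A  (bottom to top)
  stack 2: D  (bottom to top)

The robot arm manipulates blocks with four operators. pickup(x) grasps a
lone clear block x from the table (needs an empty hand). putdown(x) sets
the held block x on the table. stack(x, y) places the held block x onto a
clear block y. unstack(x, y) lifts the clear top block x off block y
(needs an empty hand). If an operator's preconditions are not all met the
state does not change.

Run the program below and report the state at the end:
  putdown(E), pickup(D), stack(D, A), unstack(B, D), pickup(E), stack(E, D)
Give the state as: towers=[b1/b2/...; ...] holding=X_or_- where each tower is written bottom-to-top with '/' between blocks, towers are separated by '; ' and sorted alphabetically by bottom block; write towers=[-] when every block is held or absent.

towers=[C/B/A/D/E] holding=-

step 1 (putdown(E)): towers=[C/B/A; D; E] holding=-
step 2 (pickup(D)): towers=[C/B/A; E] holding=D
step 3 (stack(D, A)): towers=[C/B/A/D; E] holding=-
step 4 (unstack(B, D)) [no-op]: towers=[C/B/A/D; E] holding=-
step 5 (pickup(E)): towers=[C/B/A/D] holding=E
step 6 (stack(E, D)): towers=[C/B/A/D/E] holding=-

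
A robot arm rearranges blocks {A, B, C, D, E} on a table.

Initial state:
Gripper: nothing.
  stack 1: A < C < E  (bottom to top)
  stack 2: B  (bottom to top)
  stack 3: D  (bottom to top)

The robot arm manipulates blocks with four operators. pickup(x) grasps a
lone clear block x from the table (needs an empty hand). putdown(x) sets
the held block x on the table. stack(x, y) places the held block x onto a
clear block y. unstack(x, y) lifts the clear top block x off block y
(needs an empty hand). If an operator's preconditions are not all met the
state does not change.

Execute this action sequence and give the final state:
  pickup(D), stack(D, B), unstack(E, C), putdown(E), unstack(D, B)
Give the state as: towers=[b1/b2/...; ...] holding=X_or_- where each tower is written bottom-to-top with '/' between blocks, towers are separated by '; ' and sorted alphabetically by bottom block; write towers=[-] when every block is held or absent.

towers=[A/C; B; E] holding=D

step 1 (pickup(D)): towers=[A/C/E; B] holding=D
step 2 (stack(D, B)): towers=[A/C/E; B/D] holding=-
step 3 (unstack(E, C)): towers=[A/C; B/D] holding=E
step 4 (putdown(E)): towers=[A/C; B/D; E] holding=-
step 5 (unstack(D, B)): towers=[A/C; B; E] holding=D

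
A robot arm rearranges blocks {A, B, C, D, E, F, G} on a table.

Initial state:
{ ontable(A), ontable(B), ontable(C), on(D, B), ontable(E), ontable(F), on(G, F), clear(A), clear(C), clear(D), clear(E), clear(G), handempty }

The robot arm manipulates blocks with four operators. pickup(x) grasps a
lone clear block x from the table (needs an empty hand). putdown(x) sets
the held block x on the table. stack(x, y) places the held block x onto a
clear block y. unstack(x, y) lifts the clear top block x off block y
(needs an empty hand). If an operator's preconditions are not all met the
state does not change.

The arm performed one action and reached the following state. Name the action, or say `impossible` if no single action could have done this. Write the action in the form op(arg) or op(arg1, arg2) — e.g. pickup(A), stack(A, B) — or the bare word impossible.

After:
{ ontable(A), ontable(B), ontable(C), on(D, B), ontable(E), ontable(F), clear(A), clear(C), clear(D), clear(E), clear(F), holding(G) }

unstack(G, F)

target: towers=[A; B/D; C; E; F] holding=G
     unstack(G, F) → towers=[A; B/D; C; E; F] holding=G  ← match
     unstack(D, B) → towers=[A; B; C; E; F/G] holding=D
         pickup(A) → towers=[B/D; C; E; F/G] holding=A
         pickup(E) → towers=[A; B/D; C; F/G] holding=E
         pickup(C) → towers=[A; B/D; E; F/G] holding=C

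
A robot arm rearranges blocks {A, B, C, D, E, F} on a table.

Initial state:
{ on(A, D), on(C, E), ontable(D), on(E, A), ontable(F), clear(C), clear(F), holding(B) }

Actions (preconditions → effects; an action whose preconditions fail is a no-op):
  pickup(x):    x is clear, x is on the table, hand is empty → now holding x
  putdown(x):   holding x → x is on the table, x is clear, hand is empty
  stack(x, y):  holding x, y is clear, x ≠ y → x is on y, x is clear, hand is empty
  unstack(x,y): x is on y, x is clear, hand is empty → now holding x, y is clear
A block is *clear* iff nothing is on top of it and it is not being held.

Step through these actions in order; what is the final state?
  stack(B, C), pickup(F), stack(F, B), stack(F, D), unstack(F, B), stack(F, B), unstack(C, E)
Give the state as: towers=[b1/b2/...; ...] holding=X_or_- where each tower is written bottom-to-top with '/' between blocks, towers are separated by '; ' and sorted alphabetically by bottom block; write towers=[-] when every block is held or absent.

step 1 (stack(B, C)): towers=[D/A/E/C/B; F] holding=-
step 2 (pickup(F)): towers=[D/A/E/C/B] holding=F
step 3 (stack(F, B)): towers=[D/A/E/C/B/F] holding=-
step 4 (stack(F, D)) [no-op]: towers=[D/A/E/C/B/F] holding=-
step 5 (unstack(F, B)): towers=[D/A/E/C/B] holding=F
step 6 (stack(F, B)): towers=[D/A/E/C/B/F] holding=-
step 7 (unstack(C, E)) [no-op]: towers=[D/A/E/C/B/F] holding=-

towers=[D/A/E/C/B/F] holding=-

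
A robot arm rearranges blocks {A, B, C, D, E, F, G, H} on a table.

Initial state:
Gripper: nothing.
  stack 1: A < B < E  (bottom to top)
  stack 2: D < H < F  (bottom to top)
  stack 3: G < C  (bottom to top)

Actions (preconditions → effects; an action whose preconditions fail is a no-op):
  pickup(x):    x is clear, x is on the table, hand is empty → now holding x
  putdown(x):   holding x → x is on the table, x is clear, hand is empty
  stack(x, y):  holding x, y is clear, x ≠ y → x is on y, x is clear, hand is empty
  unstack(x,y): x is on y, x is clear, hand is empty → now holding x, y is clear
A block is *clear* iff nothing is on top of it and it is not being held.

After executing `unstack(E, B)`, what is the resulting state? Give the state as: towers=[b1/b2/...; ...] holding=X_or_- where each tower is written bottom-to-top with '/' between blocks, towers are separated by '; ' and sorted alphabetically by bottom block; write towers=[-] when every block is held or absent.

towers=[A/B; D/H/F; G/C] holding=E

before: towers=[A/B/E; D/H/F; G/C] holding=-
pre[unstack(E, B)]: on(E,B) yes, clear(E) yes, handempty yes
all met → apply unstack(E, B)
after:  towers=[A/B; D/H/F; G/C] holding=E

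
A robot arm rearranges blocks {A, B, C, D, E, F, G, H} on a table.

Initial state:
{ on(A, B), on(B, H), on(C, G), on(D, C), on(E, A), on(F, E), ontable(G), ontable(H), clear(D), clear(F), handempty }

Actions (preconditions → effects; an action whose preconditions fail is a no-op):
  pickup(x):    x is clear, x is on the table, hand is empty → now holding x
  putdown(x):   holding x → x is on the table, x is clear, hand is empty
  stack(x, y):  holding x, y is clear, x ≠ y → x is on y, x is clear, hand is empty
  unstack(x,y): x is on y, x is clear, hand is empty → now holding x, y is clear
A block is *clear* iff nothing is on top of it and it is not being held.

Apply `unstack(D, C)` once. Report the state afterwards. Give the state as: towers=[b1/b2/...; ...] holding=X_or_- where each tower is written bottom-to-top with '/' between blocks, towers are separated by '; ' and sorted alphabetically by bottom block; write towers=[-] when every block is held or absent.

before: towers=[G/C/D; H/B/A/E/F] holding=-
pre[unstack(D, C)]: on(D,C) ok, clear(D) ok, handempty ok
all met → apply unstack(D, C)
after:  towers=[G/C; H/B/A/E/F] holding=D

towers=[G/C; H/B/A/E/F] holding=D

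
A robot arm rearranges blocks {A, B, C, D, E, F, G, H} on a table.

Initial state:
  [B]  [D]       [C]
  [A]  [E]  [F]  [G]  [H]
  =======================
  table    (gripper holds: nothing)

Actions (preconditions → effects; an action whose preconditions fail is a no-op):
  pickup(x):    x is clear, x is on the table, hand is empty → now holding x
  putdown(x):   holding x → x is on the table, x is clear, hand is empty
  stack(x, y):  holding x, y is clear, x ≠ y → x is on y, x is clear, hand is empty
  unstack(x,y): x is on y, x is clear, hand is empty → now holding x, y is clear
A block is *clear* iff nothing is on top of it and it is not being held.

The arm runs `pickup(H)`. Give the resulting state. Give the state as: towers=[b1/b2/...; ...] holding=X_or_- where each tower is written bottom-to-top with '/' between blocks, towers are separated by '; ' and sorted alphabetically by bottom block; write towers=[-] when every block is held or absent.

towers=[A/B; E/D; F; G/C] holding=H

before: towers=[A/B; E/D; F; G/C; H] holding=-
pre[pickup(H)]: clear(H) yes, ontable(H) yes, handempty yes
all met → apply pickup(H)
after:  towers=[A/B; E/D; F; G/C] holding=H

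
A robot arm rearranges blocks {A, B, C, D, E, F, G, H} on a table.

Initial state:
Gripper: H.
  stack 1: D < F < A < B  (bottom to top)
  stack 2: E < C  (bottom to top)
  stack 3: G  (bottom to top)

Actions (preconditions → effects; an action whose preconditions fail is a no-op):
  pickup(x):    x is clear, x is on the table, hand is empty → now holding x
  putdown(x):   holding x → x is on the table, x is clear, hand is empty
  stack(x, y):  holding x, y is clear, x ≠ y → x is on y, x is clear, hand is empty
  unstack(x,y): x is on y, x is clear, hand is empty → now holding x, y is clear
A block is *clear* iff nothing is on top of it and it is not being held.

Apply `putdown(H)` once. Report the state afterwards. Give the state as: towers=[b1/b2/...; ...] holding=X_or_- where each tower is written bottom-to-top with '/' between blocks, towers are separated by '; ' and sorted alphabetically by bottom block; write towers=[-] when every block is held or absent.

towers=[D/F/A/B; E/C; G; H] holding=-

before: towers=[D/F/A/B; E/C; G] holding=H
pre[putdown(H)]: holding(H) ok
all met → apply putdown(H)
after:  towers=[D/F/A/B; E/C; G; H] holding=-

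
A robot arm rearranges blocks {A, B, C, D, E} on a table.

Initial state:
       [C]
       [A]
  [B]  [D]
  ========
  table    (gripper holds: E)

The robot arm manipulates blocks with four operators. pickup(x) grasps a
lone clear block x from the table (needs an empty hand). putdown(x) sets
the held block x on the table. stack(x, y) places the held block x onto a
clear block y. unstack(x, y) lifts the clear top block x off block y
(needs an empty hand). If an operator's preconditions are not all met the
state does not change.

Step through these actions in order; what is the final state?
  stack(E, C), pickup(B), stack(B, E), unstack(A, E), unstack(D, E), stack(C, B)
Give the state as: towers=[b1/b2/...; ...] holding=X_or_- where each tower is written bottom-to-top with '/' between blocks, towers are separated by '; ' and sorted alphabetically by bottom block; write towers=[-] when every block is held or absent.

step 1 (stack(E, C)): towers=[B; D/A/C/E] holding=-
step 2 (pickup(B)): towers=[D/A/C/E] holding=B
step 3 (stack(B, E)): towers=[D/A/C/E/B] holding=-
step 4 (unstack(A, E)) [no-op]: towers=[D/A/C/E/B] holding=-
step 5 (unstack(D, E)) [no-op]: towers=[D/A/C/E/B] holding=-
step 6 (stack(C, B)) [no-op]: towers=[D/A/C/E/B] holding=-

towers=[D/A/C/E/B] holding=-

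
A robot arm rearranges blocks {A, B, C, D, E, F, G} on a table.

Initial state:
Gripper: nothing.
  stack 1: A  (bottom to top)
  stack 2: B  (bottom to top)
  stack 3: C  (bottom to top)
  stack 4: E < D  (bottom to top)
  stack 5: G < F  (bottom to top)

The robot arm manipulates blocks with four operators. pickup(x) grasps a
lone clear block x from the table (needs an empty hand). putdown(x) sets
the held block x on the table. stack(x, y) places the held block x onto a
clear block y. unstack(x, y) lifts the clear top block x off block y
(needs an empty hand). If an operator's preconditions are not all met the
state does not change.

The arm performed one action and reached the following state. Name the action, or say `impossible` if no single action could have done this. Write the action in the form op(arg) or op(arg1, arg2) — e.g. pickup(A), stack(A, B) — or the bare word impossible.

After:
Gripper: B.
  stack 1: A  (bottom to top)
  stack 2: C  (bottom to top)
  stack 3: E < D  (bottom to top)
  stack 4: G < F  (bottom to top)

target: towers=[A; C; E/D; G/F] holding=B
         pickup(B) → towers=[A; C; E/D; G/F] holding=B  ← match
     unstack(F, G) → towers=[A; B; C; E/D; G] holding=F
     unstack(D, E) → towers=[A; B; C; E; G/F] holding=D
         pickup(A) → towers=[B; C; E/D; G/F] holding=A
         pickup(C) → towers=[A; B; E/D; G/F] holding=C

pickup(B)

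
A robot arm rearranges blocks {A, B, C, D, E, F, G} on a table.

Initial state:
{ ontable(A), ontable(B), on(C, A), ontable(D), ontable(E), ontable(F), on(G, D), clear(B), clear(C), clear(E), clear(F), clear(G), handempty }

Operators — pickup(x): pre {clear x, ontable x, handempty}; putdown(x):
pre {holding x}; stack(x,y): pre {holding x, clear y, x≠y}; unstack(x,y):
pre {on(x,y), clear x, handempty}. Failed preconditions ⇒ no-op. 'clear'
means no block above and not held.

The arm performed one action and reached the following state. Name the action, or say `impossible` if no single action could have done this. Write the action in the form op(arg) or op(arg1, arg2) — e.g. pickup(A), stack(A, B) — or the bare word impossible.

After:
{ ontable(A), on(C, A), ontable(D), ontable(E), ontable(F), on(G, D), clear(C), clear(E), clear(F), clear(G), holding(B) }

pickup(B)

target: towers=[A/C; D/G; E; F] holding=B
         pickup(B) → towers=[A/C; D/G; E; F] holding=B  ← match
         pickup(F) → towers=[A/C; B; D/G; E] holding=F
     unstack(G, D) → towers=[A/C; B; D; E; F] holding=G
         pickup(E) → towers=[A/C; B; D/G; F] holding=E
     unstack(C, A) → towers=[A; B; D/G; E; F] holding=C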